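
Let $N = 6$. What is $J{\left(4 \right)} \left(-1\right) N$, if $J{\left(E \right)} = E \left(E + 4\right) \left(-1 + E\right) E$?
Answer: $-2304$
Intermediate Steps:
$J{\left(E \right)} = E^{2} \left(-1 + E\right) \left(4 + E\right)$ ($J{\left(E \right)} = E \left(4 + E\right) \left(-1 + E\right) E = E \left(-1 + E\right) \left(4 + E\right) E = E^{2} \left(-1 + E\right) \left(4 + E\right)$)
$J{\left(4 \right)} \left(-1\right) N = 4^{2} \left(-4 + 4^{2} + 3 \cdot 4\right) \left(-1\right) 6 = 16 \left(-4 + 16 + 12\right) \left(-1\right) 6 = 16 \cdot 24 \left(-1\right) 6 = 384 \left(-1\right) 6 = \left(-384\right) 6 = -2304$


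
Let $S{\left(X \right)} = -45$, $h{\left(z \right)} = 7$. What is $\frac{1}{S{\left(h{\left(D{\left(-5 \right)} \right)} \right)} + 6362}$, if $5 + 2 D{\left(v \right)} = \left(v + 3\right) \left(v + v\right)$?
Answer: $\frac{1}{6317} \approx 0.0001583$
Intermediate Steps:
$D{\left(v \right)} = - \frac{5}{2} + v \left(3 + v\right)$ ($D{\left(v \right)} = - \frac{5}{2} + \frac{\left(v + 3\right) \left(v + v\right)}{2} = - \frac{5}{2} + \frac{\left(3 + v\right) 2 v}{2} = - \frac{5}{2} + \frac{2 v \left(3 + v\right)}{2} = - \frac{5}{2} + v \left(3 + v\right)$)
$\frac{1}{S{\left(h{\left(D{\left(-5 \right)} \right)} \right)} + 6362} = \frac{1}{-45 + 6362} = \frac{1}{6317}$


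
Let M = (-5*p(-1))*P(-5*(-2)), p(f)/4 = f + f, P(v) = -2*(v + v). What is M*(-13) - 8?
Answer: 20792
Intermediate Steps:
P(v) = -4*v
p(f) = 8*f (p(f) = 4*(f + f) = 4*(2*f) = 8*f)
M = -1600 (M = (-40*(-1))*(-(-20)*(-2)) = (-5*(-8))*(-4*10) = 40*(-40) = -1600)
M*(-13) - 8 = -1600*(-13) - 8 = 20800 - 8 = 20792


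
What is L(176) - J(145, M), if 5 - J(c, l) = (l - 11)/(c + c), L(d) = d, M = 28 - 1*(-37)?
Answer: 24822/145 ≈ 171.19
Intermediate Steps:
M = 65 (M = 28 + 37 = 65)
J(c, l) = 5 - (-11 + l)/(2*c) (J(c, l) = 5 - (l - 11)/(c + c) = 5 - (-11 + l)/(2*c))
L(176) - J(145, M) = 176 - (11 - 1*65 + 10*145)/(2*145) = 176 - (11 - 65 + 1450)/(2*145) = 176 - 1396/(2*145) = 176 - 1*698/145 = 176 - 698/145 = 24822/145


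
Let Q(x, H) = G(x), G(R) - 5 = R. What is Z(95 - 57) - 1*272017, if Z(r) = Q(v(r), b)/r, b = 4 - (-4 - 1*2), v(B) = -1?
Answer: -5168321/19 ≈ -2.7202e+5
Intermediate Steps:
b = 10 (b = 4 - (-4 - 2) = 4 - 1*(-6) = 4 + 6 = 10)
G(R) = 5 + R
Q(x, H) = 5 + x
Z(r) = 4/r (Z(r) = (5 - 1)/r = 4/r)
Z(95 - 57) - 1*272017 = 4/(95 - 57) - 1*272017 = 4/38 - 272017 = 4*(1/38) - 272017 = 2/19 - 272017 = -5168321/19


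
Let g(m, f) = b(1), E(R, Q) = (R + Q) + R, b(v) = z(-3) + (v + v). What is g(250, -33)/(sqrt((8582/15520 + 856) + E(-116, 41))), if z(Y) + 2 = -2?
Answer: -8*sqrt(2504875135)/5164691 ≈ -0.077524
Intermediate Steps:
z(Y) = -4 (z(Y) = -2 - 2 = -4)
b(v) = -4 + 2*v (b(v) = -4 + (v + v) = -4 + 2*v)
E(R, Q) = Q + 2*R (E(R, Q) = (Q + R) + R = Q + 2*R)
g(m, f) = -2 (g(m, f) = -4 + 2*1 = -4 + 2 = -2)
g(250, -33)/(sqrt((8582/15520 + 856) + E(-116, 41))) = -2/sqrt((8582/15520 + 856) + (41 + 2*(-116))) = -2/sqrt((8582*(1/15520) + 856) + (41 - 232)) = -2/sqrt((4291/7760 + 856) - 191) = -2/sqrt(6646851/7760 - 191) = -2*4*sqrt(2504875135)/5164691 = -8*sqrt(2504875135)/5164691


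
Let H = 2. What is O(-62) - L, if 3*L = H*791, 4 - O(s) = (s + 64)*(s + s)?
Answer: -826/3 ≈ -275.33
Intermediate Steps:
O(s) = 4 - 2*s*(64 + s) (O(s) = 4 - (s + 64)*(s + s) = 4 - (64 + s)*2*s = 4 - 2*s*(64 + s))
L = 1582/3 (L = (2*791)/3 = (⅓)*1582 = 1582/3 ≈ 527.33)
O(-62) - L = (4 - 128*(-62) - 2*(-62)²) - 1*1582/3 = (4 + 7936 - 2*3844) - 1582/3 = (4 + 7936 - 7688) - 1582/3 = 252 - 1582/3 = -826/3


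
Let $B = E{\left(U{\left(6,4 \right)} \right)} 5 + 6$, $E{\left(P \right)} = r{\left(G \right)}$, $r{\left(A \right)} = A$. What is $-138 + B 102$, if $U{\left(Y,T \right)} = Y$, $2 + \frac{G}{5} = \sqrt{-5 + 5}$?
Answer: $-4626$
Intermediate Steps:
$G = -10$ ($G = -10 + 5 \sqrt{-5 + 5} = -10 + 5 \sqrt{0} = -10 + 5 \cdot 0 = -10 + 0 = -10$)
$E{\left(P \right)} = -10$
$B = -44$ ($B = \left(-10\right) 5 + 6 = -50 + 6 = -44$)
$-138 + B 102 = -138 - 4488 = -4626$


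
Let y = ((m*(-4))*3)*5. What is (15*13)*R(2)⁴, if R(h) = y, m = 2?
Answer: 40435200000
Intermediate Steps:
y = -120 (y = ((2*(-4))*3)*5 = -8*3*5 = -24*5 = -120)
R(h) = -120
(15*13)*R(2)⁴ = (15*13)*(-120)⁴ = 195*207360000 = 40435200000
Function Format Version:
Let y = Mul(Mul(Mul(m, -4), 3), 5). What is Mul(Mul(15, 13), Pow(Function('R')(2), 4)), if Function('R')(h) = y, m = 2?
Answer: 40435200000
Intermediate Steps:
y = -120 (y = Mul(Mul(Mul(2, -4), 3), 5) = Mul(Mul(-8, 3), 5) = Mul(-24, 5) = -120)
Function('R')(h) = -120
Mul(Mul(15, 13), Pow(Function('R')(2), 4)) = Mul(Mul(15, 13), Pow(-120, 4)) = Mul(195, 207360000) = 40435200000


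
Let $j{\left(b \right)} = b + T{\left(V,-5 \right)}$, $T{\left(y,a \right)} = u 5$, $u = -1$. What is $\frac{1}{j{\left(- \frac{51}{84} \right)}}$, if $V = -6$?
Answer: $- \frac{28}{157} \approx -0.17834$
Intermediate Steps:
$T{\left(y,a \right)} = -5$ ($T{\left(y,a \right)} = \left(-1\right) 5 = -5$)
$j{\left(b \right)} = -5 + b$ ($j{\left(b \right)} = b - 5 = -5 + b$)
$\frac{1}{j{\left(- \frac{51}{84} \right)}} = \frac{1}{-5 - \frac{51}{84}} = \frac{1}{-5 - \frac{17}{28}} = \frac{1}{- \frac{157}{28}} = - \frac{28}{157}$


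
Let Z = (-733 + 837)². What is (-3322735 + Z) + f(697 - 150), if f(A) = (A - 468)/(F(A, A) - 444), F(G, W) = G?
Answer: -341127578/103 ≈ -3.3119e+6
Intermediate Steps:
f(A) = (-468 + A)/(-444 + A) (f(A) = (A - 468)/(A - 444) = (-468 + A)/(-444 + A))
Z = 10816 (Z = 104² = 10816)
(-3322735 + Z) + f(697 - 150) = (-3322735 + 10816) + (-468 + (697 - 150))/(-444 + (697 - 150)) = -3311919 + (-468 + 547)/(-444 + 547) = -3311919 + 79/103 = -341127578/103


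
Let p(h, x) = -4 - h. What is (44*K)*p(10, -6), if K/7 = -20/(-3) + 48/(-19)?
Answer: -1017632/57 ≈ -17853.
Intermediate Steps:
K = 1652/57 (K = 7*(-20/(-3) + 48/(-19)) = 7*(-20*(-1/3) + 48*(-1/19)) = 7*(20/3 - 48/19) = 7*(236/57) = 1652/57 ≈ 28.982)
(44*K)*p(10, -6) = (44*(1652/57))*(-4 - 1*10) = 72688*(-4 - 10)/57 = (72688/57)*(-14) = -1017632/57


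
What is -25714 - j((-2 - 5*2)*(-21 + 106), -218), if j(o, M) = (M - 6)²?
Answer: -75890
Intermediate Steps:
j(o, M) = (-6 + M)²
-25714 - j((-2 - 5*2)*(-21 + 106), -218) = -25714 - (-6 - 218)² = -25714 - 1*(-224)² = -25714 - 1*50176 = -25714 - 50176 = -75890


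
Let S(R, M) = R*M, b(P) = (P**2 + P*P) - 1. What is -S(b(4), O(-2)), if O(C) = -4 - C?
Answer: 62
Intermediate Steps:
b(P) = -1 + 2*P**2 (b(P) = (P**2 + P**2) - 1 = 2*P**2 - 1 = -1 + 2*P**2)
S(R, M) = M*R
-S(b(4), O(-2)) = -(-4 - 1*(-2))*(-1 + 2*4**2) = -(-4 + 2)*(-1 + 2*16) = -(-2)*(-1 + 32) = -(-2)*31 = -1*(-62) = 62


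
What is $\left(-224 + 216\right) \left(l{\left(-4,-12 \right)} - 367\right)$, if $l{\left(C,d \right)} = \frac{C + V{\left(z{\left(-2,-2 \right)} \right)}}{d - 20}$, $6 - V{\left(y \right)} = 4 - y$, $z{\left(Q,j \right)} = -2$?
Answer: $2935$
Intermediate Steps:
$V{\left(y \right)} = 2 + y$ ($V{\left(y \right)} = 6 - \left(4 - y\right) = 6 + \left(-4 + y\right) = 2 + y$)
$l{\left(C,d \right)} = \frac{C}{-20 + d}$ ($l{\left(C,d \right)} = \frac{C + \left(2 - 2\right)}{d - 20} = \frac{C + 0}{-20 + d} = \frac{C}{-20 + d}$)
$\left(-224 + 216\right) \left(l{\left(-4,-12 \right)} - 367\right) = \left(-224 + 216\right) \left(- \frac{4}{-20 - 12} - 367\right) = - 8 \left(- \frac{4}{-32} - 367\right) = - 8 \left(\left(-4\right) \left(- \frac{1}{32}\right) - 367\right) = - 8 \left(\frac{1}{8} - 367\right) = \left(-8\right) \left(- \frac{2935}{8}\right) = 2935$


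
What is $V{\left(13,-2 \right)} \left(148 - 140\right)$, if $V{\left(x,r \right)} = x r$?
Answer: $-208$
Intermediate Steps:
$V{\left(x,r \right)} = r x$
$V{\left(13,-2 \right)} \left(148 - 140\right) = \left(-2\right) 13 \left(148 - 140\right) = \left(-26\right) 8 = -208$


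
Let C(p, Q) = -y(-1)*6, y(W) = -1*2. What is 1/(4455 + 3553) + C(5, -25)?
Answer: 96097/8008 ≈ 12.000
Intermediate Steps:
y(W) = -2
C(p, Q) = 12 (C(p, Q) = -1*(-2)*6 = 2*6 = 12)
1/(4455 + 3553) + C(5, -25) = 1/(4455 + 3553) + 12 = 1/8008 + 12 = 96097/8008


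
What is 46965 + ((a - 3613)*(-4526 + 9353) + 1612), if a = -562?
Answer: -20104148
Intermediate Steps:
46965 + ((a - 3613)*(-4526 + 9353) + 1612) = 46965 + ((-562 - 3613)*(-4526 + 9353) + 1612) = 46965 + (-4175*4827 + 1612) = 46965 + (-20152725 + 1612) = 46965 - 20151113 = -20104148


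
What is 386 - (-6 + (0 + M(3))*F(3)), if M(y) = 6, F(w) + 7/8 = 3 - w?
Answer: 1589/4 ≈ 397.25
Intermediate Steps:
F(w) = 17/8 - w (F(w) = -7/8 + (3 - w) = 17/8 - w)
386 - (-6 + (0 + M(3))*F(3)) = 386 - (-6 + (0 + 6)*(17/8 - 1*3)) = 386 - (-6 + 6*(17/8 - 3)) = 386 - (-6 + 6*(-7/8)) = 386 - (-6 - 21/4) = 386 - 1*(-45/4) = 386 + 45/4 = 1589/4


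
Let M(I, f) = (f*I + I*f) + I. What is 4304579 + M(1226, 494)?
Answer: 5517093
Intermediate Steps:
M(I, f) = I + 2*I*f (M(I, f) = (I*f + I*f) + I = 2*I*f + I = I + 2*I*f)
4304579 + M(1226, 494) = 4304579 + 1226*(1 + 2*494) = 4304579 + 1226*(1 + 988) = 4304579 + 1226*989 = 4304579 + 1212514 = 5517093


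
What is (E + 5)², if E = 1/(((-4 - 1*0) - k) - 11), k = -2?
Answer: 4096/169 ≈ 24.237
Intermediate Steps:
E = -1/13 (E = 1/(((-4 - 1*0) - 1*(-2)) - 11) = 1/(((-4 + 0) + 2) - 11) = 1/((-4 + 2) - 11) = 1/(-2 - 11) = 1/(-13) = -1/13 ≈ -0.076923)
(E + 5)² = (-1/13 + 5)² = (64/13)² = 4096/169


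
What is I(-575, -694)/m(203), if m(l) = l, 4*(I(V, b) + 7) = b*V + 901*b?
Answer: -56568/203 ≈ -278.66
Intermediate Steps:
I(V, b) = -7 + 901*b/4 + V*b/4 (I(V, b) = -7 + (b*V + 901*b)/4 = -7 + (V*b + 901*b)/4 = -7 + (901*b + V*b)/4 = -7 + (901*b/4 + V*b/4) = -7 + 901*b/4 + V*b/4)
I(-575, -694)/m(203) = (-7 + (901/4)*(-694) + (¼)*(-575)*(-694))/203 = (-7 - 312647/2 + 199525/2)*(1/203) = -56568*1/203 = -56568/203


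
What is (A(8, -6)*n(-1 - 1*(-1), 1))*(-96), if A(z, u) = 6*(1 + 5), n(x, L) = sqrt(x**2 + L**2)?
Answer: -3456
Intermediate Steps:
n(x, L) = sqrt(L**2 + x**2)
A(z, u) = 36 (A(z, u) = 6*6 = 36)
(A(8, -6)*n(-1 - 1*(-1), 1))*(-96) = (36*sqrt(1**2 + (-1 - 1*(-1))**2))*(-96) = (36*sqrt(1 + (-1 + 1)**2))*(-96) = (36*sqrt(1 + 0**2))*(-96) = (36*sqrt(1 + 0))*(-96) = (36*sqrt(1))*(-96) = (36*1)*(-96) = 36*(-96) = -3456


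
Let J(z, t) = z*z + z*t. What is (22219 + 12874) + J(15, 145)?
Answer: 37493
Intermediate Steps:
J(z, t) = z**2 + t*z
(22219 + 12874) + J(15, 145) = (22219 + 12874) + 15*(145 + 15) = 35093 + 15*160 = 35093 + 2400 = 37493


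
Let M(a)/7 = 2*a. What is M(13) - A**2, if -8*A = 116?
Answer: -113/4 ≈ -28.250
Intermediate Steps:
A = -29/2 (A = -1/8*116 = -29/2 ≈ -14.500)
M(a) = 14*a (M(a) = 7*(2*a) = 14*a)
M(13) - A**2 = 14*13 - (-29/2)**2 = 182 - 1*841/4 = 182 - 841/4 = -113/4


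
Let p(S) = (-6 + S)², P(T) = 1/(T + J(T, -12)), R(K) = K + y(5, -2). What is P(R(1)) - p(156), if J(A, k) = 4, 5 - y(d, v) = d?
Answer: -112499/5 ≈ -22500.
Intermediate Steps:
y(d, v) = 5 - d
R(K) = K (R(K) = K + (5 - 1*5) = K + (5 - 5) = K + 0 = K)
P(T) = 1/(4 + T) (P(T) = 1/(T + 4) = 1/(4 + T))
P(R(1)) - p(156) = 1/(4 + 1) - (-6 + 156)² = 1/5 - 1*150² = ⅕ - 1*22500 = ⅕ - 22500 = -112499/5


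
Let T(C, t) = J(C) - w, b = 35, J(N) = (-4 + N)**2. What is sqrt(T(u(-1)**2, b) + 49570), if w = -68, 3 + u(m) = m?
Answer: sqrt(49782) ≈ 223.12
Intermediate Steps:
u(m) = -3 + m
T(C, t) = 68 + (-4 + C)**2 (T(C, t) = (-4 + C)**2 - 1*(-68) = (-4 + C)**2 + 68 = 68 + (-4 + C)**2)
sqrt(T(u(-1)**2, b) + 49570) = sqrt((68 + (-4 + (-3 - 1)**2)**2) + 49570) = sqrt((68 + (-4 + (-4)**2)**2) + 49570) = sqrt((68 + (-4 + 16)**2) + 49570) = sqrt((68 + 12**2) + 49570) = sqrt((68 + 144) + 49570) = sqrt(212 + 49570) = sqrt(49782)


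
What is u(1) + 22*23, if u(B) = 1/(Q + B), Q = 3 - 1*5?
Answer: 505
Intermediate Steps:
Q = -2 (Q = 3 - 5 = -2)
u(B) = 1/(-2 + B)
u(1) + 22*23 = 1/(-2 + 1) + 22*23 = 1/(-1) + 506 = -1 + 506 = 505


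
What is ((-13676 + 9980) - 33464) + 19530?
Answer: -17630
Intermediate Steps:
((-13676 + 9980) - 33464) + 19530 = (-3696 - 33464) + 19530 = -37160 + 19530 = -17630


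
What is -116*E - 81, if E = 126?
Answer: -14697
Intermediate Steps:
-116*E - 81 = -116*126 - 81 = -14616 - 81 = -14697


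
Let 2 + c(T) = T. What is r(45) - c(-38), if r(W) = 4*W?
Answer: 220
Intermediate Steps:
c(T) = -2 + T
r(45) - c(-38) = 4*45 - (-2 - 38) = 180 - 1*(-40) = 180 + 40 = 220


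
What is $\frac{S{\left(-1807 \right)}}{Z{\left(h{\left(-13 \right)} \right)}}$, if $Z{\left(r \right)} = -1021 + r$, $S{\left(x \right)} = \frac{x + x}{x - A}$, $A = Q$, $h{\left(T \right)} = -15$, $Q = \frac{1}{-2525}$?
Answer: $- \frac{4562675}{2363465132} \approx -0.0019305$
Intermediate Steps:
$Q = - \frac{1}{2525} \approx -0.00039604$
$A = - \frac{1}{2525} \approx -0.00039604$
$S{\left(x \right)} = \frac{2 x}{\frac{1}{2525} + x}$ ($S{\left(x \right)} = \frac{x + x}{x - - \frac{1}{2525}} = \frac{2 x}{x + \frac{1}{2525}} = \frac{2 x}{\frac{1}{2525} + x}$)
$\frac{S{\left(-1807 \right)}}{Z{\left(h{\left(-13 \right)} \right)}} = \frac{5050 \left(-1807\right) \frac{1}{1 + 2525 \left(-1807\right)}}{-1021 - 15} = \frac{5050 \left(-1807\right) \frac{1}{1 - 4562675}}{-1036} = 5050 \left(-1807\right) \frac{1}{-4562674} \left(- \frac{1}{1036}\right) = 5050 \left(-1807\right) \left(- \frac{1}{4562674}\right) \left(- \frac{1}{1036}\right) = \frac{4562675}{2281337} \left(- \frac{1}{1036}\right) = - \frac{4562675}{2363465132}$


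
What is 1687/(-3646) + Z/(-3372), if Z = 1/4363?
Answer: -12409604189/26820041628 ≈ -0.46270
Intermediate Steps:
Z = 1/4363 ≈ 0.00022920
1687/(-3646) + Z/(-3372) = 1687/(-3646) + (1/4363)/(-3372) = 1687*(-1/3646) + (1/4363)*(-1/3372) = -1687/3646 - 1/14712036 = -12409604189/26820041628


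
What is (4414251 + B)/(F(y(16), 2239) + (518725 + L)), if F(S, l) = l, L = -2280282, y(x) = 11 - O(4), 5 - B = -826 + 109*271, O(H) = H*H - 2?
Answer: -4385543/1759318 ≈ -2.4928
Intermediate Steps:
O(H) = -2 + H² (O(H) = H² - 2 = -2 + H²)
B = -28708 (B = 5 - (-826 + 109*271) = 5 - (-826 + 29539) = 5 - 1*28713 = 5 - 28713 = -28708)
y(x) = -3 (y(x) = 11 - (-2 + 4²) = 11 - (-2 + 16) = 11 - 1*14 = 11 - 14 = -3)
(4414251 + B)/(F(y(16), 2239) + (518725 + L)) = (4414251 - 28708)/(2239 + (518725 - 2280282)) = 4385543/(2239 - 1761557) = 4385543/(-1759318) = 4385543*(-1/1759318) = -4385543/1759318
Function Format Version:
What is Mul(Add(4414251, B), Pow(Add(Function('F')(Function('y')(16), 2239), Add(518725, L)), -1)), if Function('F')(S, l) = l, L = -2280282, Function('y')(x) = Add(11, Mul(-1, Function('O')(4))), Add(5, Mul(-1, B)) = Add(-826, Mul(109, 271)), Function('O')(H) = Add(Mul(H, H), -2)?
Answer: Rational(-4385543, 1759318) ≈ -2.4928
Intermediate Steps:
Function('O')(H) = Add(-2, Pow(H, 2)) (Function('O')(H) = Add(Pow(H, 2), -2) = Add(-2, Pow(H, 2)))
B = -28708 (B = Add(5, Mul(-1, Add(-826, Mul(109, 271)))) = Add(5, Mul(-1, Add(-826, 29539))) = Add(5, Mul(-1, 28713)) = Add(5, -28713) = -28708)
Function('y')(x) = -3 (Function('y')(x) = Add(11, Mul(-1, Add(-2, Pow(4, 2)))) = Add(11, Mul(-1, Add(-2, 16))) = Add(11, Mul(-1, 14)) = Add(11, -14) = -3)
Mul(Add(4414251, B), Pow(Add(Function('F')(Function('y')(16), 2239), Add(518725, L)), -1)) = Mul(Add(4414251, -28708), Pow(Add(2239, Add(518725, -2280282)), -1)) = Mul(4385543, Pow(Add(2239, -1761557), -1)) = Mul(4385543, Pow(-1759318, -1)) = Mul(4385543, Rational(-1, 1759318)) = Rational(-4385543, 1759318)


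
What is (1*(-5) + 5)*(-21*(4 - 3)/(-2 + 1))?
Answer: 0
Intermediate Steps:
(1*(-5) + 5)*(-21*(4 - 3)/(-2 + 1)) = (-5 + 5)*(-21*1/(-1)) = 0*(-21*1*(-1)) = 0*(-21*(-1)) = 0*(-1*(-21)) = 0*21 = 0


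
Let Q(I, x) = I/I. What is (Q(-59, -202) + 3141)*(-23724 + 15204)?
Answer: -26769840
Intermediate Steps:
Q(I, x) = 1
(Q(-59, -202) + 3141)*(-23724 + 15204) = (1 + 3141)*(-23724 + 15204) = 3142*(-8520) = -26769840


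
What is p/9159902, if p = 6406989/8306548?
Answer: 6406989/76087165638296 ≈ 8.4206e-8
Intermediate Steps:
p = 6406989/8306548 (p = 6406989*(1/8306548) = 6406989/8306548 ≈ 0.77132)
p/9159902 = (6406989/8306548)/9159902 = (6406989/8306548)*(1/9159902) = 6406989/76087165638296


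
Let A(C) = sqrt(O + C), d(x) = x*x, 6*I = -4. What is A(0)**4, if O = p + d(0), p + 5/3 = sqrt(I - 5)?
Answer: (5 - I*sqrt(51))**2/9 ≈ -2.8889 - 7.9349*I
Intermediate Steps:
I = -2/3 (I = (1/6)*(-4) = -2/3 ≈ -0.66667)
d(x) = x**2
p = -5/3 + I*sqrt(51)/3 (p = -5/3 + sqrt(-2/3 - 5) = -5/3 + sqrt(-17/3) = -5/3 + I*sqrt(51)/3 ≈ -1.6667 + 2.3805*I)
O = -5/3 + I*sqrt(51)/3 (O = (-5/3 + I*sqrt(51)/3) + 0**2 = (-5/3 + I*sqrt(51)/3) + 0 = -5/3 + I*sqrt(51)/3 ≈ -1.6667 + 2.3805*I)
A(C) = sqrt(-5/3 + C + I*sqrt(51)/3) (A(C) = sqrt((-5/3 + I*sqrt(51)/3) + C) = sqrt(-5/3 + C + I*sqrt(51)/3))
A(0)**4 = (sqrt(-15 + 9*0 + 3*I*sqrt(51))/3)**4 = (sqrt(-15 + 0 + 3*I*sqrt(51))/3)**4 = (sqrt(-15 + 3*I*sqrt(51))/3)**4 = (-15 + 3*I*sqrt(51))**2/81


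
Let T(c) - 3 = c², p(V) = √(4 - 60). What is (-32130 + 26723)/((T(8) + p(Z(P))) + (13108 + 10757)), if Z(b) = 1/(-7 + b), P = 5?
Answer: -32350081/143185170 + 5407*I*√14/286370340 ≈ -0.22593 + 7.0647e-5*I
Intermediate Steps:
p(V) = 2*I*√14 (p(V) = √(-56) = 2*I*√14)
T(c) = 3 + c²
(-32130 + 26723)/((T(8) + p(Z(P))) + (13108 + 10757)) = (-32130 + 26723)/(((3 + 8²) + 2*I*√14) + (13108 + 10757)) = -5407/(((3 + 64) + 2*I*√14) + 23865) = -5407/((67 + 2*I*√14) + 23865) = -5407/(23932 + 2*I*√14)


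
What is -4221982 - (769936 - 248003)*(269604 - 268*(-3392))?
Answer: -615185771762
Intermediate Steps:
-4221982 - (769936 - 248003)*(269604 - 268*(-3392)) = -4221982 - 521933*(269604 + 909056) = -4221982 - 521933*1178660 = -4221982 - 1*615181549780 = -4221982 - 615181549780 = -615185771762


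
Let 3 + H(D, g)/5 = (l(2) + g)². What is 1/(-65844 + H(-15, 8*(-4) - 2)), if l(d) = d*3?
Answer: -1/61939 ≈ -1.6145e-5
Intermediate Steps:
l(d) = 3*d
H(D, g) = -15 + 5*(6 + g)² (H(D, g) = -15 + 5*(3*2 + g)² = -15 + 5*(6 + g)²)
1/(-65844 + H(-15, 8*(-4) - 2)) = 1/(-65844 + (-15 + 5*(6 + (8*(-4) - 2))²)) = 1/(-65844 + (-15 + 5*(6 + (-32 - 2))²)) = 1/(-65844 + (-15 + 5*(6 - 34)²)) = 1/(-65844 + (-15 + 5*(-28)²)) = 1/(-65844 + (-15 + 5*784)) = 1/(-65844 + (-15 + 3920)) = 1/(-65844 + 3905) = 1/(-61939) = -1/61939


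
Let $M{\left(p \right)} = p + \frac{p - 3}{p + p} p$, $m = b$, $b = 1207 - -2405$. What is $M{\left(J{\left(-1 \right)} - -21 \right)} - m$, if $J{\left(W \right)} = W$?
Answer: $- \frac{7167}{2} \approx -3583.5$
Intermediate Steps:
$b = 3612$ ($b = 1207 + 2405 = 3612$)
$m = 3612$
$M{\left(p \right)} = - \frac{3}{2} + \frac{3 p}{2}$ ($M{\left(p \right)} = p + \frac{-3 + p}{2 p} p = p + \left(- \frac{3}{2} + \frac{p}{2}\right) = - \frac{3}{2} + \frac{3 p}{2}$)
$M{\left(J{\left(-1 \right)} - -21 \right)} - m = \left(- \frac{3}{2} + \frac{3 \left(-1 - -21\right)}{2}\right) - 3612 = \left(- \frac{3}{2} + \frac{3 \left(-1 + 21\right)}{2}\right) - 3612 = \left(- \frac{3}{2} + \frac{3}{2} \cdot 20\right) - 3612 = \left(- \frac{3}{2} + 30\right) - 3612 = \frac{57}{2} - 3612 = - \frac{7167}{2}$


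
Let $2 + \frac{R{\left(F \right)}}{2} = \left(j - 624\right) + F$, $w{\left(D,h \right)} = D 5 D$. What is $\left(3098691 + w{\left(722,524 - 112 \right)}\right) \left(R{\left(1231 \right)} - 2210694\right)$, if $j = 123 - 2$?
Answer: $-12603970835862$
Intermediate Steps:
$j = 121$
$w{\left(D,h \right)} = 5 D^{2}$ ($w{\left(D,h \right)} = 5 D D = 5 D^{2}$)
$R{\left(F \right)} = -1010 + 2 F$ ($R{\left(F \right)} = -4 + 2 \left(\left(121 - 624\right) + F\right) = -4 + 2 \left(-503 + F\right) = -4 + \left(-1006 + 2 F\right) = -1010 + 2 F$)
$\left(3098691 + w{\left(722,524 - 112 \right)}\right) \left(R{\left(1231 \right)} - 2210694\right) = \left(3098691 + 5 \cdot 722^{2}\right) \left(\left(-1010 + 2 \cdot 1231\right) - 2210694\right) = \left(3098691 + 5 \cdot 521284\right) \left(\left(-1010 + 2462\right) - 2210694\right) = \left(3098691 + 2606420\right) \left(1452 - 2210694\right) = 5705111 \left(-2209242\right) = -12603970835862$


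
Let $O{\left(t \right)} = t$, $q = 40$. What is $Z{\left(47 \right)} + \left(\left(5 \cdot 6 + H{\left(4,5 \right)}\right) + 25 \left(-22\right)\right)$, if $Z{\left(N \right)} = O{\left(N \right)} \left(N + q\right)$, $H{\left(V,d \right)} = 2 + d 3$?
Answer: $3586$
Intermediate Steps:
$H{\left(V,d \right)} = 2 + 3 d$
$Z{\left(N \right)} = N \left(40 + N\right)$ ($Z{\left(N \right)} = N \left(N + 40\right) = N \left(40 + N\right)$)
$Z{\left(47 \right)} + \left(\left(5 \cdot 6 + H{\left(4,5 \right)}\right) + 25 \left(-22\right)\right) = 47 \left(40 + 47\right) + \left(\left(5 \cdot 6 + \left(2 + 3 \cdot 5\right)\right) + 25 \left(-22\right)\right) = 47 \cdot 87 + \left(\left(30 + \left(2 + 15\right)\right) - 550\right) = 4089 + \left(\left(30 + 17\right) - 550\right) = 4089 + \left(47 - 550\right) = 4089 - 503 = 3586$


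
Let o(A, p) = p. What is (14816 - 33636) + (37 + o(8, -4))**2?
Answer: -17731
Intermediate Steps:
(14816 - 33636) + (37 + o(8, -4))**2 = (14816 - 33636) + (37 - 4)**2 = -18820 + 33**2 = -18820 + 1089 = -17731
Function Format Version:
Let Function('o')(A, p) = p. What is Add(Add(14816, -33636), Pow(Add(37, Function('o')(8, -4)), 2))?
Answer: -17731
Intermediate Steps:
Add(Add(14816, -33636), Pow(Add(37, Function('o')(8, -4)), 2)) = Add(Add(14816, -33636), Pow(Add(37, -4), 2)) = Add(-18820, Pow(33, 2)) = Add(-18820, 1089) = -17731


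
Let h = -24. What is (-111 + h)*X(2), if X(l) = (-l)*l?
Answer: 540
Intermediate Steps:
X(l) = -l**2
(-111 + h)*X(2) = (-111 - 24)*(-1*2**2) = -(-135)*4 = -135*(-4) = 540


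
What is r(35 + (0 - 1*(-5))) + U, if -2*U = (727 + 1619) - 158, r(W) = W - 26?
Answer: -1080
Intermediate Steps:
r(W) = -26 + W
U = -1094 (U = -((727 + 1619) - 158)/2 = -(2346 - 158)/2 = -½*2188 = -1094)
r(35 + (0 - 1*(-5))) + U = (-26 + (35 + (0 - 1*(-5)))) - 1094 = (-26 + (35 + (0 + 5))) - 1094 = (-26 + (35 + 5)) - 1094 = (-26 + 40) - 1094 = 14 - 1094 = -1080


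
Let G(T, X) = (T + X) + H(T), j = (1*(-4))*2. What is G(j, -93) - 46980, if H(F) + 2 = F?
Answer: -47091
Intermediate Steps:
H(F) = -2 + F
j = -8 (j = -4*2 = -8)
G(T, X) = -2 + X + 2*T (G(T, X) = (T + X) + (-2 + T) = -2 + X + 2*T)
G(j, -93) - 46980 = (-2 - 93 + 2*(-8)) - 46980 = (-2 - 93 - 16) - 46980 = -111 - 46980 = -47091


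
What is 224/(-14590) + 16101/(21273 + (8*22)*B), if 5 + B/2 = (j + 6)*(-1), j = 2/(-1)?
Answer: 7695269/8805065 ≈ 0.87396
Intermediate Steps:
j = -2 (j = 2*(-1) = -2)
B = -18 (B = -10 + 2*((-2 + 6)*(-1)) = -10 + 2*(4*(-1)) = -10 + 2*(-4) = -10 - 8 = -18)
224/(-14590) + 16101/(21273 + (8*22)*B) = 224/(-14590) + 16101/(21273 + (8*22)*(-18)) = 224*(-1/14590) + 16101/(21273 + 176*(-18)) = -112/7295 + 16101/(21273 - 3168) = -112/7295 + 16101/18105 = -112/7295 + 16101*(1/18105) = -112/7295 + 5367/6035 = 7695269/8805065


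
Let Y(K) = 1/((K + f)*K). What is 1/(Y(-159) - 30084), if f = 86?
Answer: -11607/349184987 ≈ -3.3240e-5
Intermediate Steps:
Y(K) = 1/(K*(86 + K)) (Y(K) = 1/((K + 86)*K) = 1/((86 + K)*K) = 1/(K*(86 + K)))
1/(Y(-159) - 30084) = 1/(1/((-159)*(86 - 159)) - 30084) = 1/(-1/159/(-73) - 30084) = 1/(-1/159*(-1/73) - 30084) = 1/(1/11607 - 30084) = 1/(-349184987/11607) = -11607/349184987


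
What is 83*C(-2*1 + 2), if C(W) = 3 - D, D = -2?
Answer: 415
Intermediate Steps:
C(W) = 5 (C(W) = 3 - 1*(-2) = 3 + 2 = 5)
83*C(-2*1 + 2) = 83*5 = 415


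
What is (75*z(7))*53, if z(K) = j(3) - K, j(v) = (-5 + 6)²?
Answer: -23850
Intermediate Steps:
j(v) = 1 (j(v) = 1² = 1)
z(K) = 1 - K
(75*z(7))*53 = (75*(1 - 1*7))*53 = (75*(1 - 7))*53 = (75*(-6))*53 = -450*53 = -23850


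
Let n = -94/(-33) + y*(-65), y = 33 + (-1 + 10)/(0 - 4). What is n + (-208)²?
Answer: 5447389/132 ≈ 41268.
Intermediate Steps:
y = 123/4 (y = 33 + 9/(-4) = 33 + 9*(-¼) = 33 - 9/4 = 123/4 ≈ 30.750)
n = -263459/132 (n = -94/(-33) + (123/4)*(-65) = -94*(-1/33) - 7995/4 = 94/33 - 7995/4 = -263459/132 ≈ -1995.9)
n + (-208)² = -263459/132 + (-208)² = -263459/132 + 43264 = 5447389/132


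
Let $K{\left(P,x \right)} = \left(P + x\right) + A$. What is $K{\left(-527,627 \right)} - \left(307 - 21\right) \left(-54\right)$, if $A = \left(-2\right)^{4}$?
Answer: $15560$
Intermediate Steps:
$A = 16$
$K{\left(P,x \right)} = 16 + P + x$ ($K{\left(P,x \right)} = \left(P + x\right) + 16 = 16 + P + x$)
$K{\left(-527,627 \right)} - \left(307 - 21\right) \left(-54\right) = \left(16 - 527 + 627\right) - \left(307 - 21\right) \left(-54\right) = 116 - 286 \left(-54\right) = 116 - -15444 = 116 + 15444 = 15560$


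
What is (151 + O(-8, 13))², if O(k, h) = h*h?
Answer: 102400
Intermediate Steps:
O(k, h) = h²
(151 + O(-8, 13))² = (151 + 13²)² = (151 + 169)² = 320² = 102400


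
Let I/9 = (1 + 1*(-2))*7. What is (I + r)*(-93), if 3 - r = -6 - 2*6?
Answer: 3906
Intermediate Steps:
I = -63 (I = 9*((1 + 1*(-2))*7) = 9*((1 - 2)*7) = 9*(-1*7) = 9*(-7) = -63)
r = 21 (r = 3 - (-6 - 2*6) = 3 - (-6 - 12) = 3 - 1*(-18) = 3 + 18 = 21)
(I + r)*(-93) = (-63 + 21)*(-93) = -42*(-93) = 3906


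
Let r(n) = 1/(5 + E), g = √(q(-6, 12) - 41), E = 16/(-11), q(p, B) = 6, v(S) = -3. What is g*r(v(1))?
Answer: 11*I*√35/39 ≈ 1.6686*I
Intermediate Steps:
E = -16/11 (E = 16*(-1/11) = -16/11 ≈ -1.4545)
g = I*√35 (g = √(6 - 41) = √(-35) = I*√35 ≈ 5.9161*I)
r(n) = 11/39 (r(n) = 1/(5 - 16/11) = 1/(39/11) = 11/39)
g*r(v(1)) = (I*√35)*(11/39) = 11*I*√35/39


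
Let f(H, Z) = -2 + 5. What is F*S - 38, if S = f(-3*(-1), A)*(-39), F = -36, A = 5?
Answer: 4174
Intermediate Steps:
f(H, Z) = 3
S = -117 (S = 3*(-39) = -117)
F*S - 38 = -36*(-117) - 38 = 4212 - 38 = 4174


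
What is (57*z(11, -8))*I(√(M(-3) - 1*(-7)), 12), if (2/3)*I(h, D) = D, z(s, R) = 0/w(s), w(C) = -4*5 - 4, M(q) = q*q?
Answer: 0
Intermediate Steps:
M(q) = q²
w(C) = -24 (w(C) = -20 - 4 = -24)
z(s, R) = 0 (z(s, R) = 0/(-24) = 0*(-1/24) = 0)
I(h, D) = 3*D/2
(57*z(11, -8))*I(√(M(-3) - 1*(-7)), 12) = (57*0)*((3/2)*12) = 0*18 = 0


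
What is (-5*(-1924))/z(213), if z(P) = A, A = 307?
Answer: 9620/307 ≈ 31.336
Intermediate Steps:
z(P) = 307
(-5*(-1924))/z(213) = -5*(-1924)/307 = 9620*(1/307) = 9620/307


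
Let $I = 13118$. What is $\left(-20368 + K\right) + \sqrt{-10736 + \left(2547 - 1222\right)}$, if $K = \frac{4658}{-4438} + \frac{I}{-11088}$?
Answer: $- \frac{35799624635}{1757448} + i \sqrt{9411} \approx -20370.0 + 97.01 i$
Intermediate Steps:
$K = - \frac{3923771}{1757448}$ ($K = \frac{4658}{-4438} + \frac{13118}{-11088} = 4658 \left(- \frac{1}{4438}\right) + 13118 \left(- \frac{1}{11088}\right) = - \frac{2329}{2219} - \frac{937}{792} = - \frac{3923771}{1757448} \approx -2.2327$)
$\left(-20368 + K\right) + \sqrt{-10736 + \left(2547 - 1222\right)} = \left(-20368 - \frac{3923771}{1757448}\right) + \sqrt{-10736 + \left(2547 - 1222\right)} = - \frac{35799624635}{1757448} + \sqrt{-10736 + 1325} = - \frac{35799624635}{1757448} + \sqrt{-9411} = - \frac{35799624635}{1757448} + i \sqrt{9411}$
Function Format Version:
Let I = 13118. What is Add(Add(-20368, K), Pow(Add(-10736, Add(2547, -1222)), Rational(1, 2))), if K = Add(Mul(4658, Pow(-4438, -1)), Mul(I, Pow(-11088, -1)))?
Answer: Add(Rational(-35799624635, 1757448), Mul(I, Pow(9411, Rational(1, 2)))) ≈ Add(-20370., Mul(97.010, I))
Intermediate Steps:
K = Rational(-3923771, 1757448) (K = Add(Mul(4658, Pow(-4438, -1)), Mul(13118, Pow(-11088, -1))) = Add(Mul(4658, Rational(-1, 4438)), Mul(13118, Rational(-1, 11088))) = Add(Rational(-2329, 2219), Rational(-937, 792)) = Rational(-3923771, 1757448) ≈ -2.2327)
Add(Add(-20368, K), Pow(Add(-10736, Add(2547, -1222)), Rational(1, 2))) = Add(Add(-20368, Rational(-3923771, 1757448)), Pow(Add(-10736, Add(2547, -1222)), Rational(1, 2))) = Add(Rational(-35799624635, 1757448), Pow(Add(-10736, 1325), Rational(1, 2))) = Add(Rational(-35799624635, 1757448), Pow(-9411, Rational(1, 2))) = Add(Rational(-35799624635, 1757448), Mul(I, Pow(9411, Rational(1, 2))))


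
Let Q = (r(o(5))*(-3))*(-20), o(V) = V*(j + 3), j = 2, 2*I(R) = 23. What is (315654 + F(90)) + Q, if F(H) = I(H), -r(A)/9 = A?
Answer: 604331/2 ≈ 3.0217e+5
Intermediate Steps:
I(R) = 23/2 (I(R) = (½)*23 = 23/2)
o(V) = 5*V (o(V) = V*(2 + 3) = V*5 = 5*V)
r(A) = -9*A
F(H) = 23/2
Q = -13500 (Q = (-45*5*(-3))*(-20) = (-9*25*(-3))*(-20) = -225*(-3)*(-20) = 675*(-20) = -13500)
(315654 + F(90)) + Q = (315654 + 23/2) - 13500 = 631331/2 - 13500 = 604331/2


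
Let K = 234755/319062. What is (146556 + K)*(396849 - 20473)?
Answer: 8799799831498676/159531 ≈ 5.5160e+10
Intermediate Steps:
K = 234755/319062 (K = 234755*(1/319062) = 234755/319062 ≈ 0.73577)
(146556 + K)*(396849 - 20473) = (146556 + 234755/319062)*(396849 - 20473) = (46760685227/319062)*376376 = 8799799831498676/159531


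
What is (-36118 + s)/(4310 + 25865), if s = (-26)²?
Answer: -35442/30175 ≈ -1.1745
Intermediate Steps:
s = 676
(-36118 + s)/(4310 + 25865) = (-36118 + 676)/(4310 + 25865) = -35442/30175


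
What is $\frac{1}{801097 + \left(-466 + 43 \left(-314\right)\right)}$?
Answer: $\frac{1}{787129} \approx 1.2704 \cdot 10^{-6}$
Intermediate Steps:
$\frac{1}{801097 + \left(-466 + 43 \left(-314\right)\right)} = \frac{1}{801097 - 13968} = \frac{1}{787129}$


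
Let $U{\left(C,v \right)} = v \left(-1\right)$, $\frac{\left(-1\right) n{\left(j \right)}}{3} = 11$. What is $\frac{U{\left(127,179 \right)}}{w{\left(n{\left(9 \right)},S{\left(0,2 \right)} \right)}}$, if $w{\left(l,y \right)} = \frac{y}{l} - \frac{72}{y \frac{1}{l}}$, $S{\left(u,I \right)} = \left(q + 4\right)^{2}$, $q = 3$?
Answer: $- \frac{289443}{76007} \approx -3.8081$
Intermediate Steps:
$n{\left(j \right)} = -33$ ($n{\left(j \right)} = \left(-3\right) 11 = -33$)
$U{\left(C,v \right)} = - v$
$S{\left(u,I \right)} = 49$ ($S{\left(u,I \right)} = \left(3 + 4\right)^{2} = 7^{2} = 49$)
$w{\left(l,y \right)} = \frac{y}{l} - \frac{72 l}{y}$ ($w{\left(l,y \right)} = \frac{y}{l} - 72 \frac{l}{y} = \frac{y}{l} - \frac{72 l}{y}$)
$\frac{U{\left(127,179 \right)}}{w{\left(n{\left(9 \right)},S{\left(0,2 \right)} \right)}} = \frac{\left(-1\right) 179}{\frac{49}{-33} - - \frac{2376}{49}} = - \frac{179}{49 \left(- \frac{1}{33}\right) - \left(-2376\right) \frac{1}{49}} = - \frac{179}{- \frac{49}{33} + \frac{2376}{49}} = - \frac{179}{\frac{76007}{1617}} = \left(-179\right) \frac{1617}{76007} = - \frac{289443}{76007}$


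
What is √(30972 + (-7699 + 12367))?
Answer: 18*√110 ≈ 188.79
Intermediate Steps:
√(30972 + (-7699 + 12367)) = √(30972 + 4668) = √35640 = 18*√110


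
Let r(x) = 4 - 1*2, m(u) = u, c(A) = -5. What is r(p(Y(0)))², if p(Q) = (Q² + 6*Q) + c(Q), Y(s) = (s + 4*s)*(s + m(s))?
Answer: 4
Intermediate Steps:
Y(s) = 10*s² (Y(s) = (s + 4*s)*(s + s) = (5*s)*(2*s) = 10*s²)
p(Q) = -5 + Q² + 6*Q (p(Q) = (Q² + 6*Q) - 5 = -5 + Q² + 6*Q)
r(x) = 2 (r(x) = 4 - 2 = 2)
r(p(Y(0)))² = 2² = 4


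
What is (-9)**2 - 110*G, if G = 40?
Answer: -4319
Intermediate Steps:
(-9)**2 - 110*G = (-9)**2 - 110*40 = 81 - 4400 = -4319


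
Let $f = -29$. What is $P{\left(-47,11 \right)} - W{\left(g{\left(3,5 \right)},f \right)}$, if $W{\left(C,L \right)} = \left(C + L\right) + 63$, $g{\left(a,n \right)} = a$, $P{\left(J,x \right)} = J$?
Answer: $-84$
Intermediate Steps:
$W{\left(C,L \right)} = 63 + C + L$
$P{\left(-47,11 \right)} - W{\left(g{\left(3,5 \right)},f \right)} = -47 - \left(63 + 3 - 29\right) = -47 - 37 = -84$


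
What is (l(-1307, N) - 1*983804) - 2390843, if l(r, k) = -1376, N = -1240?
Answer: -3376023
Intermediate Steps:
(l(-1307, N) - 1*983804) - 2390843 = (-1376 - 1*983804) - 2390843 = (-1376 - 983804) - 2390843 = -985180 - 2390843 = -3376023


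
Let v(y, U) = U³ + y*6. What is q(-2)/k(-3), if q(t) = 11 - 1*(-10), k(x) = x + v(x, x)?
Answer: -7/16 ≈ -0.43750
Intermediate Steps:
v(y, U) = U³ + 6*y
k(x) = x³ + 7*x (k(x) = x + (x³ + 6*x) = x³ + 7*x)
q(t) = 21 (q(t) = 11 + 10 = 21)
q(-2)/k(-3) = 21/((-3*(7 + (-3)²))) = 21/((-3*(7 + 9))) = 21/((-3*16)) = 21/(-48) = 21*(-1/48) = -7/16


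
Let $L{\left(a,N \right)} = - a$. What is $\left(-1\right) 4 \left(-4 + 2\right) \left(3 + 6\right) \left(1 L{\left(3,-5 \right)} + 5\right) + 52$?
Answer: $196$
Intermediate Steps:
$\left(-1\right) 4 \left(-4 + 2\right) \left(3 + 6\right) \left(1 L{\left(3,-5 \right)} + 5\right) + 52 = \left(-1\right) 4 \left(-4 + 2\right) \left(3 + 6\right) \left(1 \left(\left(-1\right) 3\right) + 5\right) + 52 = - 4 \left(\left(-2\right) 9\right) \left(1 \left(-3\right) + 5\right) + 52 = \left(-4\right) \left(-18\right) \left(-3 + 5\right) + 52 = 72 \cdot 2 + 52 = 144 + 52 = 196$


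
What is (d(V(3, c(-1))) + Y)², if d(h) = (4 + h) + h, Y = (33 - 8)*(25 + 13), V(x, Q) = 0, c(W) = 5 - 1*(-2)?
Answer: 910116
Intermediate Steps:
c(W) = 7 (c(W) = 5 + 2 = 7)
Y = 950 (Y = 25*38 = 950)
d(h) = 4 + 2*h
(d(V(3, c(-1))) + Y)² = ((4 + 2*0) + 950)² = ((4 + 0) + 950)² = (4 + 950)² = 954² = 910116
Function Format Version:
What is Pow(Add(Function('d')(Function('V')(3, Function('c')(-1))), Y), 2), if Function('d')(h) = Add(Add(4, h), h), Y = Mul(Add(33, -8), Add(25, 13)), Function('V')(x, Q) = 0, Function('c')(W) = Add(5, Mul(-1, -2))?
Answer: 910116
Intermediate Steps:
Function('c')(W) = 7 (Function('c')(W) = Add(5, 2) = 7)
Y = 950 (Y = Mul(25, 38) = 950)
Function('d')(h) = Add(4, Mul(2, h))
Pow(Add(Function('d')(Function('V')(3, Function('c')(-1))), Y), 2) = Pow(Add(Add(4, Mul(2, 0)), 950), 2) = Pow(Add(Add(4, 0), 950), 2) = Pow(Add(4, 950), 2) = Pow(954, 2) = 910116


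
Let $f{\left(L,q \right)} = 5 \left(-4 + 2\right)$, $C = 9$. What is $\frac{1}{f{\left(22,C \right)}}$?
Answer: $- \frac{1}{10} \approx -0.1$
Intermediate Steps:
$f{\left(L,q \right)} = -10$ ($f{\left(L,q \right)} = 5 \left(-2\right) = -10$)
$\frac{1}{f{\left(22,C \right)}} = \frac{1}{-10} = - \frac{1}{10}$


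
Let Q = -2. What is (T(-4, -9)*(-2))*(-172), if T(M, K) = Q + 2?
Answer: 0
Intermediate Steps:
T(M, K) = 0 (T(M, K) = -2 + 2 = 0)
(T(-4, -9)*(-2))*(-172) = (0*(-2))*(-172) = 0*(-172) = 0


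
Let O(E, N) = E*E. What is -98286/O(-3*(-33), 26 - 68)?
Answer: -32762/3267 ≈ -10.028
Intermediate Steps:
O(E, N) = E²
-98286/O(-3*(-33), 26 - 68) = -98286/((-3*(-33))²) = -98286/(99²) = -98286/9801 = -98286*1/9801 = -32762/3267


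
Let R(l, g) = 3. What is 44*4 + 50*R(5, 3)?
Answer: 326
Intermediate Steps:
44*4 + 50*R(5, 3) = 44*4 + 50*3 = 176 + 150 = 326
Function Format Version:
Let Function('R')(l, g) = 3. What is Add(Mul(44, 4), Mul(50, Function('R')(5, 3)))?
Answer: 326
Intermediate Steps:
Add(Mul(44, 4), Mul(50, Function('R')(5, 3))) = Add(Mul(44, 4), Mul(50, 3)) = Add(176, 150) = 326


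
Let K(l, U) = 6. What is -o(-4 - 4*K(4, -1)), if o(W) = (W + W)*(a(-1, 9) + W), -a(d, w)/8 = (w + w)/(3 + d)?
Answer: -5600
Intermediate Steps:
a(d, w) = -16*w/(3 + d) (a(d, w) = -8*(w + w)/(3 + d) = -8*2*w/(3 + d) = -16*w/(3 + d))
o(W) = 2*W*(-72 + W) (o(W) = (W + W)*(-16*9/(3 - 1) + W) = (2*W)*(-16*9/2 + W) = (2*W)*(-16*9*1/2 + W) = (2*W)*(-72 + W) = 2*W*(-72 + W))
-o(-4 - 4*K(4, -1)) = -2*(-4 - 4*6)*(-72 + (-4 - 4*6)) = -2*(-4 - 24)*(-72 + (-4 - 24)) = -2*(-28)*(-72 - 28) = -2*(-28)*(-100) = -1*5600 = -5600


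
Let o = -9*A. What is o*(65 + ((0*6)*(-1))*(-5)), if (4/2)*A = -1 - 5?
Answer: 1755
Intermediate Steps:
A = -3 (A = (-1 - 5)/2 = (1/2)*(-6) = -3)
o = 27 (o = -9*(-3) = 27)
o*(65 + ((0*6)*(-1))*(-5)) = 27*(65 + ((0*6)*(-1))*(-5)) = 27*(65 + (0*(-1))*(-5)) = 27*(65 + 0*(-5)) = 27*(65 + 0) = 27*65 = 1755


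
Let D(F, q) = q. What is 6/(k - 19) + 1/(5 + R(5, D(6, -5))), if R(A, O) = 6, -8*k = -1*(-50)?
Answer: -163/1111 ≈ -0.14671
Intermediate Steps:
k = -25/4 (k = -(-1)*(-50)/8 = -⅛*50 = -25/4 ≈ -6.2500)
6/(k - 19) + 1/(5 + R(5, D(6, -5))) = 6/(-25/4 - 19) + 1/(5 + 6) = 6/(-101/4) + 1/11 = 6*(-4/101) + 1/11 = -24/101 + 1/11 = -163/1111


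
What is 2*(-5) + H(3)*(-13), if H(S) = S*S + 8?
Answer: -231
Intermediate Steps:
H(S) = 8 + S² (H(S) = S² + 8 = 8 + S²)
2*(-5) + H(3)*(-13) = 2*(-5) + (8 + 3²)*(-13) = -10 + (8 + 9)*(-13) = -10 + 17*(-13) = -10 - 221 = -231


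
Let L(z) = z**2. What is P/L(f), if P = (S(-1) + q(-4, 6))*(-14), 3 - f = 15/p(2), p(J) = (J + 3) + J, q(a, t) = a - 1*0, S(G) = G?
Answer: 1715/18 ≈ 95.278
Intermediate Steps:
q(a, t) = a (q(a, t) = a + 0 = a)
p(J) = 3 + 2*J (p(J) = (3 + J) + J = 3 + 2*J)
f = 6/7 (f = 3 - 15/(3 + 2*2) = 3 - 15/(3 + 4) = 3 - 15/7 = 6/7 ≈ 0.85714)
P = 70 (P = (-1 - 4)*(-14) = -5*(-14) = 70)
P/L(f) = 70/((6/7)**2) = 70/(36/49) = 70*(49/36) = 1715/18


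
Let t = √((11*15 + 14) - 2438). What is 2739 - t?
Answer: 2739 - 3*I*√251 ≈ 2739.0 - 47.529*I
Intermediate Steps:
t = 3*I*√251 (t = √((165 + 14) - 2438) = √(179 - 2438) = √(-2259) = 3*I*√251 ≈ 47.529*I)
2739 - t = 2739 - 3*I*√251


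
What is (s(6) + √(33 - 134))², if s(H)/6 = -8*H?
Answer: (288 - I*√101)² ≈ 82843.0 - 5788.7*I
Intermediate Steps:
s(H) = -48*H (s(H) = 6*(-8*H) = -48*H)
(s(6) + √(33 - 134))² = (-48*6 + √(33 - 134))² = (-288 + √(-101))² = (-288 + I*√101)²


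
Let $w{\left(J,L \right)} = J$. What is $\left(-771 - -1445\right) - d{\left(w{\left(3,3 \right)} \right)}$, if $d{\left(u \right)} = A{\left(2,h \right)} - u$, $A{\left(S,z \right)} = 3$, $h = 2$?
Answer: $674$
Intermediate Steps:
$d{\left(u \right)} = 3 - u$
$\left(-771 - -1445\right) - d{\left(w{\left(3,3 \right)} \right)} = \left(-771 - -1445\right) - \left(3 - 3\right) = \left(-771 + 1445\right) - \left(3 - 3\right) = 674 - 0 = 674 + 0 = 674$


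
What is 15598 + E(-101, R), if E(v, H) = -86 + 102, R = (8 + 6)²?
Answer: 15614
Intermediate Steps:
R = 196 (R = 14² = 196)
E(v, H) = 16
15598 + E(-101, R) = 15598 + 16 = 15614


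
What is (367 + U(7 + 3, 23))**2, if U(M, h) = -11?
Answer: 126736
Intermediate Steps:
(367 + U(7 + 3, 23))**2 = (367 - 11)**2 = 356**2 = 126736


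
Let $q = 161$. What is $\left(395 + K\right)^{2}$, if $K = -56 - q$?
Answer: $31684$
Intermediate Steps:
$K = -217$ ($K = -56 - 161 = -217$)
$\left(395 + K\right)^{2} = \left(395 - 217\right)^{2} = 178^{2} = 31684$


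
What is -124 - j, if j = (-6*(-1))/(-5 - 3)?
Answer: -493/4 ≈ -123.25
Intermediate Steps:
j = -¾ (j = 6/(-8) = 6*(-⅛) = -¾ ≈ -0.75000)
-124 - j = -124 - 1*(-¾) = -124 + ¾ = -493/4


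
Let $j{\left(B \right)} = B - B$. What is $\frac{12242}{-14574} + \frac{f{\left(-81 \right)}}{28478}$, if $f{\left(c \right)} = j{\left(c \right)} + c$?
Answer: $- \frac{174904085}{207519186} \approx -0.84283$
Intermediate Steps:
$j{\left(B \right)} = 0$
$f{\left(c \right)} = c$ ($f{\left(c \right)} = 0 + c = c$)
$\frac{12242}{-14574} + \frac{f{\left(-81 \right)}}{28478} = \frac{12242}{-14574} - \frac{81}{28478} = 12242 \left(- \frac{1}{14574}\right) - \frac{81}{28478} = - \frac{6121}{7287} - \frac{81}{28478} = - \frac{174904085}{207519186}$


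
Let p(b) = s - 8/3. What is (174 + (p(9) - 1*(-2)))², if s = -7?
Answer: 249001/9 ≈ 27667.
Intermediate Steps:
p(b) = -29/3 (p(b) = -7 - 8/3 = -29/3)
(174 + (p(9) - 1*(-2)))² = (174 + (-29/3 - 1*(-2)))² = (174 + (-29/3 + 2))² = (174 - 23/3)² = (499/3)² = 249001/9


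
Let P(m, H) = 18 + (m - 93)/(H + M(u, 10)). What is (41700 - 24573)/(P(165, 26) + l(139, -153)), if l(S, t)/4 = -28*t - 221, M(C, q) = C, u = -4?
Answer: 188397/179006 ≈ 1.0525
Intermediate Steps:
l(S, t) = -884 - 112*t (l(S, t) = 4*(-28*t - 221) = 4*(-221 - 28*t) = -884 - 112*t)
P(m, H) = 18 + (-93 + m)/(-4 + H) (P(m, H) = 18 + (m - 93)/(H - 4) = 18 + (-93 + m)/(-4 + H))
(41700 - 24573)/(P(165, 26) + l(139, -153)) = (41700 - 24573)/((-165 + 165 + 18*26)/(-4 + 26) + (-884 - 112*(-153))) = 17127/((-165 + 165 + 468)/22 + (-884 + 17136)) = 17127/((1/22)*468 + 16252) = 17127/(234/11 + 16252) = 17127/(179006/11) = 17127*(11/179006) = 188397/179006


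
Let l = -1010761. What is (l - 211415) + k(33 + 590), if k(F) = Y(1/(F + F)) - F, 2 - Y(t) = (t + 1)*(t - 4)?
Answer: -1898405693451/1552516 ≈ -1.2228e+6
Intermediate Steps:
Y(t) = 2 - (1 + t)*(-4 + t) (Y(t) = 2 - (t + 1)*(t - 4) = 2 - (1 + t)*(-4 + t))
k(F) = 6 - F - 1/(4*F**2) + 3/(2*F) (k(F) = (6 - (1/(F + F))**2 + 3/(F + F)) - F = (6 - (1/(2*F))**2 + 3/((2*F))) - F = (6 - (1/(2*F))**2 + 3*(1/(2*F))) - F = (6 - 1/(4*F**2) + 3/(2*F)) - F = 6 - F - 1/(4*F**2) + 3/(2*F))
(l - 211415) + k(33 + 590) = (-1010761 - 211415) + (6 - (33 + 590) - 1/(4*(33 + 590)**2) + 3/(2*(33 + 590))) = -1222176 + (6 - 1*623 - 1/4/623**2 + (3/2)/623) = -1222176 + (6 - 623 - 1/4*1/388129 + (3/2)*(1/623)) = -1222176 + (6 - 623 - 1/1552516 + 3/1246) = -1222176 - 957898635/1552516 = -1898405693451/1552516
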